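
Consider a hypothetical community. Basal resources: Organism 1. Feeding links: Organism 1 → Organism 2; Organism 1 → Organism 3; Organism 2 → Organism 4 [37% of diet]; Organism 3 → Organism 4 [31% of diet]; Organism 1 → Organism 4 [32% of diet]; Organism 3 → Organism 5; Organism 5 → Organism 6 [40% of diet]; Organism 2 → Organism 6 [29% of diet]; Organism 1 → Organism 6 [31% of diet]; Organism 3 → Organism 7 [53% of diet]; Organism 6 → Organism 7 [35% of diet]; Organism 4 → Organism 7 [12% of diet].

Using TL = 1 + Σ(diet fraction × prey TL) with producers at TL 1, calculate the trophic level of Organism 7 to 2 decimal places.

3.46

Organism 2: 1 + 1 = 2
Organism 3: 1 + 1 = 2
Organism 4: 1 + (0.37×2 + 0.31×2 + 0.32×1) = 2.68
Organism 5: 1 + 2 = 3
Organism 6: 1 + (0.4×3 + 0.29×2 + 0.31×1) = 3.09
Organism 7: 1 + (0.53×2 + 0.35×3.09 + 0.12×2.68) = 3.4631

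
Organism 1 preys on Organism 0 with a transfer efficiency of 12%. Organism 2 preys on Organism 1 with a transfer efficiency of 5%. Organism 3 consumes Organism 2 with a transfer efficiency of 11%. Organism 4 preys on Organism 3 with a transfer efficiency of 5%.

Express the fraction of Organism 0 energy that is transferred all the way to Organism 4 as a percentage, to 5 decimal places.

0.00330%

Product of link efficiencies: 0.12 × 0.05 × 0.11 × 0.05 = 0.000033
As a percentage: 0.000033 × 100 = 0.00330%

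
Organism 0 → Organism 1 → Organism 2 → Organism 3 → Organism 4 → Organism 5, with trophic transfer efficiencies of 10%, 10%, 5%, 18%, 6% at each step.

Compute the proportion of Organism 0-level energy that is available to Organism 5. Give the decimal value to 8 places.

0.00000540

Product of link efficiencies: 0.1 × 0.1 × 0.05 × 0.18 × 0.06 = 0.0000054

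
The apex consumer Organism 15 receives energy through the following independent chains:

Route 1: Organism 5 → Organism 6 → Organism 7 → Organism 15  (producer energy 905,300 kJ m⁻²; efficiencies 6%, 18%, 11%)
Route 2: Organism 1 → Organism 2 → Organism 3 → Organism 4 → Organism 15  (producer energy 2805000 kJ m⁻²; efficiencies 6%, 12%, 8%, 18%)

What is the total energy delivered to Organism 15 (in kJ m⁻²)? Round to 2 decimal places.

1366.32 kJ m⁻²

Route 1: 905300 × 0.06 × 0.18 × 0.11 = 1075.4964 kJ m⁻²
Route 2: 2805000 × 0.06 × 0.12 × 0.08 × 0.18 = 290.8224 kJ m⁻²
Total at Organism 15: 1075.4964 + 290.8224 = 1366.3188 kJ m⁻²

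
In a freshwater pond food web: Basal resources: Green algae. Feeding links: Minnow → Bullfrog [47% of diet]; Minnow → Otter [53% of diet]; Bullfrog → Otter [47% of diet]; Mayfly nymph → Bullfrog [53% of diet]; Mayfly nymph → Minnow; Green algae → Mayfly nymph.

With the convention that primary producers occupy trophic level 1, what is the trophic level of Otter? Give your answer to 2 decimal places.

Mayfly nymph: 1 + 1 = 2
Minnow: 1 + 2 = 3
Bullfrog: 1 + (0.47×3 + 0.53×2) = 3.47
Otter: 1 + (0.47×3.47 + 0.53×3) = 4.2209

4.22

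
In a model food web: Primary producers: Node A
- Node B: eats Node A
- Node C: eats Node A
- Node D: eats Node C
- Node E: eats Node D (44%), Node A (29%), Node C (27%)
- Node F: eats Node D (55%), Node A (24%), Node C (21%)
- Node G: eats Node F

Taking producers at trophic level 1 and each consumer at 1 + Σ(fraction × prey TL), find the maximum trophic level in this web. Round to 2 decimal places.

4.31

Node B: 1 + 1 = 2
Node C: 1 + 1 = 2
Node D: 1 + 2 = 3
Node E: 1 + (0.44×3 + 0.29×1 + 0.27×2) = 3.15
Node F: 1 + (0.55×3 + 0.24×1 + 0.21×2) = 3.31
Node G: 1 + 3.31 = 4.31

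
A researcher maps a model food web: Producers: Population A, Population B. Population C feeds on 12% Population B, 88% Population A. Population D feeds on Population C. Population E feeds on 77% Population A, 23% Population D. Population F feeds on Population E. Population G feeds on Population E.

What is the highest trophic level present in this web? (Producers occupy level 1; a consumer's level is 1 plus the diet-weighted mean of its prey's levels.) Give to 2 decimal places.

Population C: 1 + (0.12×1 + 0.88×1) = 2
Population D: 1 + 2 = 3
Population E: 1 + (0.77×1 + 0.23×3) = 2.46
Population F: 1 + 2.46 = 3.46
Population G: 1 + 2.46 = 3.46

3.46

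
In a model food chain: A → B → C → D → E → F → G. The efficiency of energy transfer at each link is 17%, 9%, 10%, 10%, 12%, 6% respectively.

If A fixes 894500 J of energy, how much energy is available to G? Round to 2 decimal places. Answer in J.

0.99 J

B: 894500 × 0.17 = 152065 J
C: 152065 × 0.09 = 13685.85 J
D: 13685.85 × 0.1 = 1368.585 J
E: 1368.585 × 0.1 = 136.8585 J
F: 136.8585 × 0.12 = 16.42302 J
G: 16.42302 × 0.06 = 0.9853812 J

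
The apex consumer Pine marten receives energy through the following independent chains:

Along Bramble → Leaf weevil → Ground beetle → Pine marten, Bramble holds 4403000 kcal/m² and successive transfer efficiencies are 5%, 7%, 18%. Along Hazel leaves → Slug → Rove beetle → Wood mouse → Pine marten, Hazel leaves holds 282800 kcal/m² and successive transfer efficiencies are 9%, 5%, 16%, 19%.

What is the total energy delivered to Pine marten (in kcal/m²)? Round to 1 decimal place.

Via Bramble: 4403000 × 0.05 × 0.07 × 0.18 = 2773.89 kcal/m²
Via Hazel leaves: 282800 × 0.09 × 0.05 × 0.16 × 0.19 = 38.68704 kcal/m²
Total at Pine marten: 2773.89 + 38.68704 = 2812.57704 kcal/m²

2812.6 kcal/m²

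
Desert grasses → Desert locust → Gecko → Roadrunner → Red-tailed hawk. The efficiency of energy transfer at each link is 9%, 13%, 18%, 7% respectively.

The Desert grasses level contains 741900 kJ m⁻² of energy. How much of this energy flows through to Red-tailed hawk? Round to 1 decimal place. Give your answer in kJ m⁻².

109.4 kJ m⁻²

Desert locust: 741900 × 0.09 = 66771 kJ m⁻²
Gecko: 66771 × 0.13 = 8680.23 kJ m⁻²
Roadrunner: 8680.23 × 0.18 = 1562.4414 kJ m⁻²
Red-tailed hawk: 1562.4414 × 0.07 = 109.370898 kJ m⁻²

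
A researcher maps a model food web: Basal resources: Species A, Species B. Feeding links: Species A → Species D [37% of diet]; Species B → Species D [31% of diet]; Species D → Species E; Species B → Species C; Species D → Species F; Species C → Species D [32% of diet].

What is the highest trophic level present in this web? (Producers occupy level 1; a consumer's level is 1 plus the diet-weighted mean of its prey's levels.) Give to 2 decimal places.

3.32

Species C: 1 + 1 = 2
Species D: 1 + (0.37×1 + 0.32×2 + 0.31×1) = 2.32
Species E: 1 + 2.32 = 3.32
Species F: 1 + 2.32 = 3.32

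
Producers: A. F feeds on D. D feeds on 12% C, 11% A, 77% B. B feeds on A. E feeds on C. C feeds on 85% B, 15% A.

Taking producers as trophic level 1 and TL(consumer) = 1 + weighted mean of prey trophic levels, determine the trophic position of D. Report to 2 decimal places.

B: 1 + 1 = 2
C: 1 + (0.85×2 + 0.15×1) = 2.85
D: 1 + (0.12×2.85 + 0.11×1 + 0.77×2) = 2.992
E: 1 + 2.85 = 3.85
F: 1 + 2.992 = 3.992

2.99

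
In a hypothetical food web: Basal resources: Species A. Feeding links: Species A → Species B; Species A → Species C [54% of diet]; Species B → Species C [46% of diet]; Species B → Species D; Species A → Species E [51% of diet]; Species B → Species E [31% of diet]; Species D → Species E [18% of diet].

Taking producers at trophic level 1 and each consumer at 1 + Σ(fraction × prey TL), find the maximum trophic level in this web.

3

Species B: 1 + 1 = 2
Species C: 1 + (0.54×1 + 0.46×2) = 2.46
Species D: 1 + 2 = 3
Species E: 1 + (0.51×1 + 0.31×2 + 0.18×3) = 2.67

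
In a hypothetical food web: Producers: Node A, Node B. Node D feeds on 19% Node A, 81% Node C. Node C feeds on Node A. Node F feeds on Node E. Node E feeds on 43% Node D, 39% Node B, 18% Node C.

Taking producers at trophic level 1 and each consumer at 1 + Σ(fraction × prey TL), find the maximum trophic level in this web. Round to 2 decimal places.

Node C: 1 + 1 = 2
Node D: 1 + (0.19×1 + 0.81×2) = 2.81
Node E: 1 + (0.43×2.81 + 0.39×1 + 0.18×2) = 2.9583
Node F: 1 + 2.9583 = 3.9583

3.96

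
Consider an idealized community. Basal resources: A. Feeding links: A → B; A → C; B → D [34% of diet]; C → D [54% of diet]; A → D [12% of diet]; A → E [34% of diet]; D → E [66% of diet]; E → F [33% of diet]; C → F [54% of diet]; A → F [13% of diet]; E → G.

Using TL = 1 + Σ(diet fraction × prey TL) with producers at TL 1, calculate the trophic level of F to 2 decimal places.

B: 1 + 1 = 2
C: 1 + 1 = 2
D: 1 + (0.34×2 + 0.54×2 + 0.12×1) = 2.88
E: 1 + (0.34×1 + 0.66×2.88) = 3.2408
F: 1 + (0.33×3.2408 + 0.54×2 + 0.13×1) = 3.279464
G: 1 + 3.2408 = 4.2408

3.28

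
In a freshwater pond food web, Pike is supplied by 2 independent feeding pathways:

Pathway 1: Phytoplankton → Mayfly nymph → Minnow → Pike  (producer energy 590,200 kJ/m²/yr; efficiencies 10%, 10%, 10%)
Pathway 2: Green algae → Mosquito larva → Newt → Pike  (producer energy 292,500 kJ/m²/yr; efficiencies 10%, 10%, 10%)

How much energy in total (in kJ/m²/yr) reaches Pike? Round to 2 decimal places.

882.70 kJ/m²/yr

Pathway 1: 590200 × 0.1 × 0.1 × 0.1 = 590.2 kJ/m²/yr
Pathway 2: 292500 × 0.1 × 0.1 × 0.1 = 292.5 kJ/m²/yr
Total at Pike: 590.2 + 292.5 = 882.7 kJ/m²/yr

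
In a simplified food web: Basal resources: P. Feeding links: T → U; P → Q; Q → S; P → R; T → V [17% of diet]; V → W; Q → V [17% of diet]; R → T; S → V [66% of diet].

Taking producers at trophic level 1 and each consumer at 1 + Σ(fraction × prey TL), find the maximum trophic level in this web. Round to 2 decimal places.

Q: 1 + 1 = 2
R: 1 + 1 = 2
S: 1 + 2 = 3
T: 1 + 2 = 3
U: 1 + 3 = 4
V: 1 + (0.17×2 + 0.17×3 + 0.66×3) = 3.83
W: 1 + 3.83 = 4.83

4.83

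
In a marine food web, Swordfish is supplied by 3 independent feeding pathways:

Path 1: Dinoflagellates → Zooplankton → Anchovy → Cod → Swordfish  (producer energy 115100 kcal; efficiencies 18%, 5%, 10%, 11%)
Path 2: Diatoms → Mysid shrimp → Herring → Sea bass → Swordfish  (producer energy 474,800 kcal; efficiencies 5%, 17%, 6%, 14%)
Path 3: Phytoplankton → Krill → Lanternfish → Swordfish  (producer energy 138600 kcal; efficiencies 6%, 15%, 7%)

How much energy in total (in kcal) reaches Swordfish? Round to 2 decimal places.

Path 1: 115100 × 0.18 × 0.05 × 0.1 × 0.11 = 11.3949 kcal
Path 2: 474800 × 0.05 × 0.17 × 0.06 × 0.14 = 33.90072 kcal
Path 3: 138600 × 0.06 × 0.15 × 0.07 = 87.318 kcal
Total at Swordfish: 11.3949 + 33.90072 + 87.318 = 132.61362 kcal

132.61 kcal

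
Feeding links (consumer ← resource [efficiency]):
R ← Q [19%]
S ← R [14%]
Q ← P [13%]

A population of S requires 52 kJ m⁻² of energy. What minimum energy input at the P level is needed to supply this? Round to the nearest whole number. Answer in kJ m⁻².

Cumulative transfer efficiency: 0.13 × 0.19 × 0.14 = 0.003458
P energy = 52 / 0.003458 = 15038 kJ m⁻²

15038 kJ m⁻²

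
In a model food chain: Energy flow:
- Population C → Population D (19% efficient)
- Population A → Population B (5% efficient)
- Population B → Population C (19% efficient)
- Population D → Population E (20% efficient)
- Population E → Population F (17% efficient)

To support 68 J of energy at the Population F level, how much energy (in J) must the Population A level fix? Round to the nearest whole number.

Cumulative transfer efficiency: 0.05 × 0.19 × 0.19 × 0.2 × 0.17 = 0.00006137
Population A energy = 68 / 0.00006137 = 1108033 J

1108033 J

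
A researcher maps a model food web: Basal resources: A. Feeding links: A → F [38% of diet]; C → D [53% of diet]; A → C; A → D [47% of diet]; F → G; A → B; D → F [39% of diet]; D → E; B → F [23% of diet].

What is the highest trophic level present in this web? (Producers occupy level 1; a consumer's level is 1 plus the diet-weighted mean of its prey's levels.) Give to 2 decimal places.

3.83

B: 1 + 1 = 2
C: 1 + 1 = 2
D: 1 + (0.47×1 + 0.53×2) = 2.53
E: 1 + 2.53 = 3.53
F: 1 + (0.23×2 + 0.39×2.53 + 0.38×1) = 2.8267
G: 1 + 2.8267 = 3.8267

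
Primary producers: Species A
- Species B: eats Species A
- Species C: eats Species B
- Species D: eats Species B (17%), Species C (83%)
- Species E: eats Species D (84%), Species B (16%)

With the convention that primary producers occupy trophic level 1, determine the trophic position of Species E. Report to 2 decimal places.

Species B: 1 + 1 = 2
Species C: 1 + 2 = 3
Species D: 1 + (0.17×2 + 0.83×3) = 3.83
Species E: 1 + (0.84×3.83 + 0.16×2) = 4.5372

4.54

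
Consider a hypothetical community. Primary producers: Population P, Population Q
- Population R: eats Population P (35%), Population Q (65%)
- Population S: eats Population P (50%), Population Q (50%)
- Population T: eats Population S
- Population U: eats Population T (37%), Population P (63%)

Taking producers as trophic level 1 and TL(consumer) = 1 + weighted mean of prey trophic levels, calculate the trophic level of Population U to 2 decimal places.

Population R: 1 + (0.35×1 + 0.65×1) = 2
Population S: 1 + (0.5×1 + 0.5×1) = 2
Population T: 1 + 2 = 3
Population U: 1 + (0.37×3 + 0.63×1) = 2.74

2.74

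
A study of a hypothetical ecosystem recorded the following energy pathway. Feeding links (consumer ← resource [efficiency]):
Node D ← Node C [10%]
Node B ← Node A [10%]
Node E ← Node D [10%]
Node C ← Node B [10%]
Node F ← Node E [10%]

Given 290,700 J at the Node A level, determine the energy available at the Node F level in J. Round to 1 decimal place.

2.9 J

Node B: 290700 × 0.1 = 29070 J
Node C: 29070 × 0.1 = 2907 J
Node D: 2907 × 0.1 = 290.7 J
Node E: 290.7 × 0.1 = 29.07 J
Node F: 29.07 × 0.1 = 2.907 J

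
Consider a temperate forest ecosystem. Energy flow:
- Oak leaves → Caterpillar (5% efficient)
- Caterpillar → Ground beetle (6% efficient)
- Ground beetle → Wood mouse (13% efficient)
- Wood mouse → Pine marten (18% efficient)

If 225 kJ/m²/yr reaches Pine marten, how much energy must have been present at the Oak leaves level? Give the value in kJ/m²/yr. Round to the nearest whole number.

Cumulative transfer efficiency: 0.05 × 0.06 × 0.13 × 0.18 = 0.0000702
Oak leaves energy = 225 / 0.0000702 = 3205128 kJ/m²/yr

3205128 kJ/m²/yr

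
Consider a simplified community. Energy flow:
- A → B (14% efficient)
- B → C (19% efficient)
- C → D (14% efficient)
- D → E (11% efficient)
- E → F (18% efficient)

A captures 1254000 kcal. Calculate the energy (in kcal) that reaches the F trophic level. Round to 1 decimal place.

B: 1254000 × 0.14 = 175560 kcal
C: 175560 × 0.19 = 33356.4 kcal
D: 33356.4 × 0.14 = 4669.896 kcal
E: 4669.896 × 0.11 = 513.68856 kcal
F: 513.68856 × 0.18 = 92.4639408 kcal

92.5 kcal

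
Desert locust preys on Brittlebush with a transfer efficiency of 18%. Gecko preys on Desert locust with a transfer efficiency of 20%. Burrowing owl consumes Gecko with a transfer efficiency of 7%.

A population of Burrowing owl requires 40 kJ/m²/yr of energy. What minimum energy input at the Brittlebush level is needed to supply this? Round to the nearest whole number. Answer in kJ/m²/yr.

Cumulative transfer efficiency: 0.18 × 0.2 × 0.07 = 0.00252
Brittlebush energy = 40 / 0.00252 = 15873 kJ/m²/yr

15873 kJ/m²/yr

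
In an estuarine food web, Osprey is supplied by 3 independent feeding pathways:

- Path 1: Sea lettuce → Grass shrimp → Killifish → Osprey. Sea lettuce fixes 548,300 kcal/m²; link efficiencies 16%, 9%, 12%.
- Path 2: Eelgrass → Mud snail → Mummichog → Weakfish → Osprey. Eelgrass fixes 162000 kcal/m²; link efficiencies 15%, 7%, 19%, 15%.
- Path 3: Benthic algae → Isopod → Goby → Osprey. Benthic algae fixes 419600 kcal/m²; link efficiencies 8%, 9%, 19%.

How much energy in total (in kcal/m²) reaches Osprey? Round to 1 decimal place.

Path 1: 548300 × 0.16 × 0.09 × 0.12 = 947.4624 kcal/m²
Path 2: 162000 × 0.15 × 0.07 × 0.19 × 0.15 = 48.4785 kcal/m²
Path 3: 419600 × 0.08 × 0.09 × 0.19 = 574.0128 kcal/m²
Total at Osprey: 947.4624 + 48.4785 + 574.0128 = 1569.9537 kcal/m²

1570.0 kcal/m²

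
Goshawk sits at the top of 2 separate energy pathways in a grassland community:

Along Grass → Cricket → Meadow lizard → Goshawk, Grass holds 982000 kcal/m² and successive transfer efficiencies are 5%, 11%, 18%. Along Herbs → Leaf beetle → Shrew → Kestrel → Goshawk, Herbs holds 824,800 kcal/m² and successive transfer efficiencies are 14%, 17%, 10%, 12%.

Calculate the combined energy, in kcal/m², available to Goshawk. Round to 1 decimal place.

1207.7 kcal/m²

Via Grass: 982000 × 0.05 × 0.11 × 0.18 = 972.18 kcal/m²
Via Herbs: 824800 × 0.14 × 0.17 × 0.1 × 0.12 = 235.56288 kcal/m²
Total at Goshawk: 972.18 + 235.56288 = 1207.74288 kcal/m²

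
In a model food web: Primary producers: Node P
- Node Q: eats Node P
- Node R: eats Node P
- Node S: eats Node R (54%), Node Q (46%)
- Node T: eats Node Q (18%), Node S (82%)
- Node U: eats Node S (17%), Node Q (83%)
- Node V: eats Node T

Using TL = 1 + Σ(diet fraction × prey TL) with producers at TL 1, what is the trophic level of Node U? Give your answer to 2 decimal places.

Node Q: 1 + 1 = 2
Node R: 1 + 1 = 2
Node S: 1 + (0.54×2 + 0.46×2) = 3
Node T: 1 + (0.18×2 + 0.82×3) = 3.82
Node U: 1 + (0.17×3 + 0.83×2) = 3.17
Node V: 1 + 3.82 = 4.82

3.17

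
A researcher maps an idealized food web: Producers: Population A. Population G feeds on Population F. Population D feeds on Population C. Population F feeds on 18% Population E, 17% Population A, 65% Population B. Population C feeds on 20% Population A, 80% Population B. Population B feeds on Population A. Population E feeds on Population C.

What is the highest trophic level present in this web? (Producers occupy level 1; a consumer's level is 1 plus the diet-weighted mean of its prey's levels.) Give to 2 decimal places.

Population B: 1 + 1 = 2
Population C: 1 + (0.2×1 + 0.8×2) = 2.8
Population D: 1 + 2.8 = 3.8
Population E: 1 + 2.8 = 3.8
Population F: 1 + (0.18×3.8 + 0.17×1 + 0.65×2) = 3.154
Population G: 1 + 3.154 = 4.154

4.15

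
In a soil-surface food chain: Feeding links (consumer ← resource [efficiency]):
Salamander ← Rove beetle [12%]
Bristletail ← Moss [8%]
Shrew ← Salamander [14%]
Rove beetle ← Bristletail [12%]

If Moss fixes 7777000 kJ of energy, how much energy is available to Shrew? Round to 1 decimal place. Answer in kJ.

Bristletail: 7777000 × 0.08 = 622160 kJ
Rove beetle: 622160 × 0.12 = 74659.2 kJ
Salamander: 74659.2 × 0.12 = 8959.104 kJ
Shrew: 8959.104 × 0.14 = 1254.27456 kJ

1254.3 kJ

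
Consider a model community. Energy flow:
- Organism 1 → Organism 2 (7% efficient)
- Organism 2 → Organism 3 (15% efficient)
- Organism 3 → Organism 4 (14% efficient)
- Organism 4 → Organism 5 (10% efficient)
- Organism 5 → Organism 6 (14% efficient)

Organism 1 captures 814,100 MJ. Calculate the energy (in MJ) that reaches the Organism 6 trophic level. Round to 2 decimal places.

16.75 MJ

Organism 2: 814100 × 0.07 = 56987 MJ
Organism 3: 56987 × 0.15 = 8548.05 MJ
Organism 4: 8548.05 × 0.14 = 1196.727 MJ
Organism 5: 1196.727 × 0.1 = 119.6727 MJ
Organism 6: 119.6727 × 0.14 = 16.754178 MJ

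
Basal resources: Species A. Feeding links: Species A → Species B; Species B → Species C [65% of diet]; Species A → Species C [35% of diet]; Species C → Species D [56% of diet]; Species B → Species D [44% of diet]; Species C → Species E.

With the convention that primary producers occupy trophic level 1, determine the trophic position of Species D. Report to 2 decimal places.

Species B: 1 + 1 = 2
Species C: 1 + (0.65×2 + 0.35×1) = 2.65
Species D: 1 + (0.56×2.65 + 0.44×2) = 3.364
Species E: 1 + 2.65 = 3.65

3.36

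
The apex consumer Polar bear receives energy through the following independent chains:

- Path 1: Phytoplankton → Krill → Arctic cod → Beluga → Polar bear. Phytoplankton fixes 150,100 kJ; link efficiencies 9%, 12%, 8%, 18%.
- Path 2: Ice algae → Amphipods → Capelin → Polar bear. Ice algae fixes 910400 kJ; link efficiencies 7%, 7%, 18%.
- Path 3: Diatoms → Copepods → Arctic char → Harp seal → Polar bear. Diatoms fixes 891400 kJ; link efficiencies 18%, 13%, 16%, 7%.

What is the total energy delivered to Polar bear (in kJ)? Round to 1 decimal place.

Path 1: 150100 × 0.09 × 0.12 × 0.08 × 0.18 = 23.343552 kJ
Path 2: 910400 × 0.07 × 0.07 × 0.18 = 802.9728 kJ
Path 3: 891400 × 0.18 × 0.13 × 0.16 × 0.07 = 233.618112 kJ
Total at Polar bear: 23.343552 + 802.9728 + 233.618112 = 1059.934464 kJ

1059.9 kJ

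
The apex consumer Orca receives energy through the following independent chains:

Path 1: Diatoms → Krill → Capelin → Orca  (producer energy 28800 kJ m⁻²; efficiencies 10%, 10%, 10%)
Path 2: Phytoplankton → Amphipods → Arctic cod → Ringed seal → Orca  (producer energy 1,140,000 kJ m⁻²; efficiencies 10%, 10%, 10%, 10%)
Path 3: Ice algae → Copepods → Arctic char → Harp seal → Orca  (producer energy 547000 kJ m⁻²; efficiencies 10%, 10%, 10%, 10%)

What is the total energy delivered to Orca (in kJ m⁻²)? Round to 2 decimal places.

Path 1: 28800 × 0.1 × 0.1 × 0.1 = 28.8 kJ m⁻²
Path 2: 1140000 × 0.1 × 0.1 × 0.1 × 0.1 = 114 kJ m⁻²
Path 3: 547000 × 0.1 × 0.1 × 0.1 × 0.1 = 54.7 kJ m⁻²
Total at Orca: 28.8 + 114 + 54.7 = 197.5 kJ m⁻²

197.50 kJ m⁻²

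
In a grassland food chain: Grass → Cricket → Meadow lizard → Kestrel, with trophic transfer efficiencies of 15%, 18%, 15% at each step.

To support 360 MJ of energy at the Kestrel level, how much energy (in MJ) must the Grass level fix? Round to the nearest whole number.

88889 MJ

Cumulative transfer efficiency: 0.15 × 0.18 × 0.15 = 0.00405
Grass energy = 360 / 0.00405 = 88889 MJ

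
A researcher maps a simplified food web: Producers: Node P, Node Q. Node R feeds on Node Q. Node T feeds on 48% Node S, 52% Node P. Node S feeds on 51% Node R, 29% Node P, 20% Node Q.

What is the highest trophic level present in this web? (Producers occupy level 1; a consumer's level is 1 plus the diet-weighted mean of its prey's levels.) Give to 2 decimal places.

Node R: 1 + 1 = 2
Node S: 1 + (0.51×2 + 0.29×1 + 0.2×1) = 2.51
Node T: 1 + (0.48×2.51 + 0.52×1) = 2.7248

2.72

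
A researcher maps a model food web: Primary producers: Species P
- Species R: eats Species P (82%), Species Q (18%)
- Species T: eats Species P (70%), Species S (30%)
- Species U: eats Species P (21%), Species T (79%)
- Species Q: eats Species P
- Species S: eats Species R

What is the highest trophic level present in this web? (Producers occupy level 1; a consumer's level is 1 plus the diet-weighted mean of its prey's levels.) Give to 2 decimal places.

Species Q: 1 + 1 = 2
Species R: 1 + (0.82×1 + 0.18×2) = 2.18
Species S: 1 + 2.18 = 3.18
Species T: 1 + (0.7×1 + 0.3×3.18) = 2.654
Species U: 1 + (0.21×1 + 0.79×2.654) = 3.30666

3.31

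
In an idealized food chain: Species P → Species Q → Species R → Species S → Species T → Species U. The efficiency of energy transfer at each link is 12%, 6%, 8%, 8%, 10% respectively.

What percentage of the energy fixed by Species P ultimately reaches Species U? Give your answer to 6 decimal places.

Product of link efficiencies: 0.12 × 0.06 × 0.08 × 0.08 × 0.1 = 0.000004608
As a percentage: 0.000004608 × 100 = 0.000461%

0.000461%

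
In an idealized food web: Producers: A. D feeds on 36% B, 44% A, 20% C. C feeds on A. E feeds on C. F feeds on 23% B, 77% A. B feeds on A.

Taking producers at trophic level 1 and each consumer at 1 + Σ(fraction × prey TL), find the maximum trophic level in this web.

B: 1 + 1 = 2
C: 1 + 1 = 2
D: 1 + (0.36×2 + 0.44×1 + 0.2×2) = 2.56
E: 1 + 2 = 3
F: 1 + (0.23×2 + 0.77×1) = 2.23

3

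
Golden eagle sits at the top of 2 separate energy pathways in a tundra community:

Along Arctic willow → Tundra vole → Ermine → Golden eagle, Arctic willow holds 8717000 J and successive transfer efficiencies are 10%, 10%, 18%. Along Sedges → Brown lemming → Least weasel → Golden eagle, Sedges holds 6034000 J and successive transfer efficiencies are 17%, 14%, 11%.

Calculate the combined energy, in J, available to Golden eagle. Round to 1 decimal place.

Via Arctic willow: 8717000 × 0.1 × 0.1 × 0.18 = 15690.6 J
Via Sedges: 6034000 × 0.17 × 0.14 × 0.11 = 15797.012 J
Total at Golden eagle: 15690.6 + 15797.012 = 31487.612 J

31487.6 J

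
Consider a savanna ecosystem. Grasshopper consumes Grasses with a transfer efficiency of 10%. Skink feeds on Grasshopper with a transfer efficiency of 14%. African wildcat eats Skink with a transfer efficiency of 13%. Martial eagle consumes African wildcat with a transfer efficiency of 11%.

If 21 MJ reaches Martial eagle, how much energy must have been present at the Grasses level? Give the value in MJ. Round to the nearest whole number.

104895 MJ

Cumulative transfer efficiency: 0.1 × 0.14 × 0.13 × 0.11 = 0.0002002
Grasses energy = 21 / 0.0002002 = 104895 MJ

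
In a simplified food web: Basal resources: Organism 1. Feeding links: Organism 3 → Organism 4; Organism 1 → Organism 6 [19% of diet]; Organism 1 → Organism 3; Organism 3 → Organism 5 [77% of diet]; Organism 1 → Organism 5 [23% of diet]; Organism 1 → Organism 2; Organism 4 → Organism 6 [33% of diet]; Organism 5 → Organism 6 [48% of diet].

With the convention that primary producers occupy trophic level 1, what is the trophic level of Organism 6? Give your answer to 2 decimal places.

Organism 2: 1 + 1 = 2
Organism 3: 1 + 1 = 2
Organism 4: 1 + 2 = 3
Organism 5: 1 + (0.23×1 + 0.77×2) = 2.77
Organism 6: 1 + (0.33×3 + 0.19×1 + 0.48×2.77) = 3.5096

3.51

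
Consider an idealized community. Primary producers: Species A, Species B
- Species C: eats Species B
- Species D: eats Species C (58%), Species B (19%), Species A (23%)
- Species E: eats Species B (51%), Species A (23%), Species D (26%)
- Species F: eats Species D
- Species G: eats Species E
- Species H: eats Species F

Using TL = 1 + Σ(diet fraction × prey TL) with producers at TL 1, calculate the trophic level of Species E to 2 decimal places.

2.41

Species C: 1 + 1 = 2
Species D: 1 + (0.58×2 + 0.19×1 + 0.23×1) = 2.58
Species E: 1 + (0.51×1 + 0.23×1 + 0.26×2.58) = 2.4108
Species F: 1 + 2.58 = 3.58
Species G: 1 + 2.4108 = 3.4108
Species H: 1 + 3.58 = 4.58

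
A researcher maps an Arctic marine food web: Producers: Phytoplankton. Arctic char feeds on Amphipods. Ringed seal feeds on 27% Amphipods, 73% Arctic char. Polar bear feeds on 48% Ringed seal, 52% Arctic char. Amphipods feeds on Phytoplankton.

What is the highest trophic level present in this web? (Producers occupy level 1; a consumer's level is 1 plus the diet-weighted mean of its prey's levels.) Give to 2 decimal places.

4.35

Amphipods: 1 + 1 = 2
Arctic char: 1 + 2 = 3
Ringed seal: 1 + (0.27×2 + 0.73×3) = 3.73
Polar bear: 1 + (0.48×3.73 + 0.52×3) = 4.3504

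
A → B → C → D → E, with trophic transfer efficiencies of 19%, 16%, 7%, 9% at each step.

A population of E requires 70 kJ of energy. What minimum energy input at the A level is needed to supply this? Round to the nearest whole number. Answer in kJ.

Cumulative transfer efficiency: 0.19 × 0.16 × 0.07 × 0.09 = 0.00019152
A energy = 70 / 0.00019152 = 365497 kJ

365497 kJ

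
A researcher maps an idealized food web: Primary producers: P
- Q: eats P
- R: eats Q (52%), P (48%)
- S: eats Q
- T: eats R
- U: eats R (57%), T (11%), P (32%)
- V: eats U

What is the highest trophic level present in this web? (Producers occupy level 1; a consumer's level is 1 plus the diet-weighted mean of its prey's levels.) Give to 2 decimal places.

Q: 1 + 1 = 2
R: 1 + (0.52×2 + 0.48×1) = 2.52
S: 1 + 2 = 3
T: 1 + 2.52 = 3.52
U: 1 + (0.57×2.52 + 0.11×3.52 + 0.32×1) = 3.1436
V: 1 + 3.1436 = 4.1436

4.14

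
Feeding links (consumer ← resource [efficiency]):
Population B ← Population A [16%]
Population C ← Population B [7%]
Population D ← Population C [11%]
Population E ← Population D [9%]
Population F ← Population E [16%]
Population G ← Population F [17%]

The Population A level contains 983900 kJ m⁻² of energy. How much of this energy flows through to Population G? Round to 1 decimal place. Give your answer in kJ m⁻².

3.0 kJ m⁻²

Population B: 983900 × 0.16 = 157424 kJ m⁻²
Population C: 157424 × 0.07 = 11019.68 kJ m⁻²
Population D: 11019.68 × 0.11 = 1212.1648 kJ m⁻²
Population E: 1212.1648 × 0.09 = 109.094832 kJ m⁻²
Population F: 109.094832 × 0.16 = 17.45517312 kJ m⁻²
Population G: 17.45517312 × 0.17 = 2.9673794304 kJ m⁻²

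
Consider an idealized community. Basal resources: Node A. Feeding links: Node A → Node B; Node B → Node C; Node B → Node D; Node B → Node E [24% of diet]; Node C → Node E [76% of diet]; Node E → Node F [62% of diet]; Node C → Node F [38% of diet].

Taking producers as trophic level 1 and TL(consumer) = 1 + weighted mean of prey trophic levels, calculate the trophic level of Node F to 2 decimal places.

4.47

Node B: 1 + 1 = 2
Node C: 1 + 2 = 3
Node D: 1 + 2 = 3
Node E: 1 + (0.24×2 + 0.76×3) = 3.76
Node F: 1 + (0.62×3.76 + 0.38×3) = 4.4712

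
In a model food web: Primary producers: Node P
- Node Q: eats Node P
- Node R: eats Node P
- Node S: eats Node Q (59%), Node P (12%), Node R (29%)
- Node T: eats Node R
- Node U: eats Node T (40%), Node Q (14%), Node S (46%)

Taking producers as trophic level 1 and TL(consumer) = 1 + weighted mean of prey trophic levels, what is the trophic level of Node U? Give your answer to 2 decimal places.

Node Q: 1 + 1 = 2
Node R: 1 + 1 = 2
Node S: 1 + (0.59×2 + 0.12×1 + 0.29×2) = 2.88
Node T: 1 + 2 = 3
Node U: 1 + (0.4×3 + 0.14×2 + 0.46×2.88) = 3.8048

3.80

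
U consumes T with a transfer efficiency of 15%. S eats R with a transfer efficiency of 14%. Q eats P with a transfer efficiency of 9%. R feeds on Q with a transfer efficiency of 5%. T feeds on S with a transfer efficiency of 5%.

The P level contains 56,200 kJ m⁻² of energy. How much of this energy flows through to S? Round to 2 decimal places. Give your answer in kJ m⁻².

35.41 kJ m⁻²

Q: 56200 × 0.09 = 5058 kJ m⁻²
R: 5058 × 0.05 = 252.9 kJ m⁻²
S: 252.9 × 0.14 = 35.406 kJ m⁻²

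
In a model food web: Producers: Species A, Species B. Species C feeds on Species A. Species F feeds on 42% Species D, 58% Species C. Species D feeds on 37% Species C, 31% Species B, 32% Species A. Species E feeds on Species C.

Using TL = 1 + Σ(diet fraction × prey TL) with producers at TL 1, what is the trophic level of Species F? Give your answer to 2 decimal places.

3.16

Species C: 1 + 1 = 2
Species D: 1 + (0.37×2 + 0.31×1 + 0.32×1) = 2.37
Species E: 1 + 2 = 3
Species F: 1 + (0.42×2.37 + 0.58×2) = 3.1554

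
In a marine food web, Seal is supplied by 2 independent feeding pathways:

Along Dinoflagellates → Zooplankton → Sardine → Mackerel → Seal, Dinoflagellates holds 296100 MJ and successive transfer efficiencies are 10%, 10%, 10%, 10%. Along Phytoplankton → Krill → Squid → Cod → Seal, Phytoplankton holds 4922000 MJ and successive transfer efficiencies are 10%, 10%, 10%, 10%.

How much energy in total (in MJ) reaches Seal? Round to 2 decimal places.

Via Dinoflagellates: 296100 × 0.1 × 0.1 × 0.1 × 0.1 = 29.61 MJ
Via Phytoplankton: 4922000 × 0.1 × 0.1 × 0.1 × 0.1 = 492.2 MJ
Total at Seal: 29.61 + 492.2 = 521.81 MJ

521.81 MJ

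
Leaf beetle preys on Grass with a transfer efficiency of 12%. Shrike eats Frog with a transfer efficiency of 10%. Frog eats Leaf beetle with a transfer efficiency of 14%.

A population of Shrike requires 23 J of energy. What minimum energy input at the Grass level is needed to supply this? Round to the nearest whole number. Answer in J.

Cumulative transfer efficiency: 0.12 × 0.14 × 0.1 = 0.00168
Grass energy = 23 / 0.00168 = 13690 J

13690 J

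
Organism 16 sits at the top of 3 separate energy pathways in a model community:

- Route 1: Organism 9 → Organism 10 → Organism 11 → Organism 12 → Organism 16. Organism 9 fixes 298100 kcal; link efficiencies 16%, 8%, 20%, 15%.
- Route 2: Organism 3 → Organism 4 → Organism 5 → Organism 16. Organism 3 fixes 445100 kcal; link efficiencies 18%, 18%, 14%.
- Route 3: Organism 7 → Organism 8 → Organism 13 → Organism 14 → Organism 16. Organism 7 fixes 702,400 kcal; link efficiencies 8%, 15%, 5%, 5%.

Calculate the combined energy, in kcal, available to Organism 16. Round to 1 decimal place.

2154.5 kcal

Route 1: 298100 × 0.16 × 0.08 × 0.2 × 0.15 = 114.4704 kcal
Route 2: 445100 × 0.18 × 0.18 × 0.14 = 2018.9736 kcal
Route 3: 702400 × 0.08 × 0.15 × 0.05 × 0.05 = 21.072 kcal
Total at Organism 16: 114.4704 + 2018.9736 + 21.072 = 2154.516 kcal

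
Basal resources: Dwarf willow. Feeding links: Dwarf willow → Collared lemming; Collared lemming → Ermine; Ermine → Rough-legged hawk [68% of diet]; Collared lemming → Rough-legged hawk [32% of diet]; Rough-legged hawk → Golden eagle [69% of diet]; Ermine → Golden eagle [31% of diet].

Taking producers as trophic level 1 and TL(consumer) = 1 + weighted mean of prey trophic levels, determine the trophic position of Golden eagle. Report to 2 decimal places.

4.47

Collared lemming: 1 + 1 = 2
Ermine: 1 + 2 = 3
Rough-legged hawk: 1 + (0.68×3 + 0.32×2) = 3.68
Golden eagle: 1 + (0.69×3.68 + 0.31×3) = 4.4692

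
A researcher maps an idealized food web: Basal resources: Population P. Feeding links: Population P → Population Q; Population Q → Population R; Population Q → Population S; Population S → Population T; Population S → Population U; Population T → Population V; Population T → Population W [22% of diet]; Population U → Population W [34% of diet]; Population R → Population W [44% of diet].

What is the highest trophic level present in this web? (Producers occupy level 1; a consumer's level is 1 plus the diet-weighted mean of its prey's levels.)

Population Q: 1 + 1 = 2
Population R: 1 + 2 = 3
Population S: 1 + 2 = 3
Population T: 1 + 3 = 4
Population U: 1 + 3 = 4
Population V: 1 + 4 = 5
Population W: 1 + (0.22×4 + 0.34×4 + 0.44×3) = 4.56

5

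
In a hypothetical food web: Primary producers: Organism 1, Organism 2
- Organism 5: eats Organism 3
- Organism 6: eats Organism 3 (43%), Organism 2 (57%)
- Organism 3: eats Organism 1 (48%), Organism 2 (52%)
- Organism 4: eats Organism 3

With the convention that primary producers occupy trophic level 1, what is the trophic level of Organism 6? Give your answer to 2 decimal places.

2.43

Organism 3: 1 + (0.48×1 + 0.52×1) = 2
Organism 4: 1 + 2 = 3
Organism 5: 1 + 2 = 3
Organism 6: 1 + (0.43×2 + 0.57×1) = 2.43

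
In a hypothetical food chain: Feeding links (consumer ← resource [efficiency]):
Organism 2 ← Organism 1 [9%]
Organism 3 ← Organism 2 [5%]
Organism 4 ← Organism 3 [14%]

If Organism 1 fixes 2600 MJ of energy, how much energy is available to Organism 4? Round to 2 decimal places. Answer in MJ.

Organism 2: 2600 × 0.09 = 234 MJ
Organism 3: 234 × 0.05 = 11.7 MJ
Organism 4: 11.7 × 0.14 = 1.638 MJ

1.64 MJ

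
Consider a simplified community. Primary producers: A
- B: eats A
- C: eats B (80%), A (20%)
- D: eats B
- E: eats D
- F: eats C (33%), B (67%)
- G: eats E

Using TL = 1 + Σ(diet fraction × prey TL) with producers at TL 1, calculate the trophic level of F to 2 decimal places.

3.26

B: 1 + 1 = 2
C: 1 + (0.8×2 + 0.2×1) = 2.8
D: 1 + 2 = 3
E: 1 + 3 = 4
F: 1 + (0.33×2.8 + 0.67×2) = 3.264
G: 1 + 4 = 5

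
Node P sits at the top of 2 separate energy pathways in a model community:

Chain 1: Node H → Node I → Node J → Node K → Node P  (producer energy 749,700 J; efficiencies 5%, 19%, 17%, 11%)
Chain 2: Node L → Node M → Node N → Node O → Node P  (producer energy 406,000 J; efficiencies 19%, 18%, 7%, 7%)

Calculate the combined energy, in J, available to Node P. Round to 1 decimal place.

Chain 1: 749700 × 0.05 × 0.19 × 0.17 × 0.11 = 133.184205 J
Chain 2: 406000 × 0.19 × 0.18 × 0.07 × 0.07 = 68.03748 J
Total at Node P: 133.184205 + 68.03748 = 201.221685 J

201.2 J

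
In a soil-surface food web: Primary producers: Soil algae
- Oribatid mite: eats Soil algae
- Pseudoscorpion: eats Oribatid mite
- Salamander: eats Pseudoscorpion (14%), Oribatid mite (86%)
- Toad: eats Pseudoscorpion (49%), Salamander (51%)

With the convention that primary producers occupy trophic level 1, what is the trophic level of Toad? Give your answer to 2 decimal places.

Oribatid mite: 1 + 1 = 2
Pseudoscorpion: 1 + 2 = 3
Salamander: 1 + (0.14×3 + 0.86×2) = 3.14
Toad: 1 + (0.49×3 + 0.51×3.14) = 4.0714

4.07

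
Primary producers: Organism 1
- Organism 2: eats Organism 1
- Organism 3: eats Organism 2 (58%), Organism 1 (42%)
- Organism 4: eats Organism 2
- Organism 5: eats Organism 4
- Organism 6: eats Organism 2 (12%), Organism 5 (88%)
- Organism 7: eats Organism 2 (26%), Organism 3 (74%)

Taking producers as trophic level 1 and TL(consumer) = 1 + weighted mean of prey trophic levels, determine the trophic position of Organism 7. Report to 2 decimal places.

3.43

Organism 2: 1 + 1 = 2
Organism 3: 1 + (0.58×2 + 0.42×1) = 2.58
Organism 4: 1 + 2 = 3
Organism 5: 1 + 3 = 4
Organism 6: 1 + (0.12×2 + 0.88×4) = 4.76
Organism 7: 1 + (0.26×2 + 0.74×2.58) = 3.4292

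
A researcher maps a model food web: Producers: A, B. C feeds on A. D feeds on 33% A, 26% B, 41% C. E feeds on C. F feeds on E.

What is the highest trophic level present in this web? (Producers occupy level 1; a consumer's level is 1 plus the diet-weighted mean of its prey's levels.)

4

C: 1 + 1 = 2
D: 1 + (0.33×1 + 0.26×1 + 0.41×2) = 2.41
E: 1 + 2 = 3
F: 1 + 3 = 4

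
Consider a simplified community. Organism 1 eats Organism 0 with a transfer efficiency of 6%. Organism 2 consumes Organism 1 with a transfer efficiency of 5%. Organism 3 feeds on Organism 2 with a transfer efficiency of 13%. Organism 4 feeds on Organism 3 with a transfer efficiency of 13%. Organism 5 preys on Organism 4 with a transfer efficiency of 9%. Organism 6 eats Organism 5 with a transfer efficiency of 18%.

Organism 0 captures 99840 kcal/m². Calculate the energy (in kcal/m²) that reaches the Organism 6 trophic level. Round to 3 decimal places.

Organism 1: 99840 × 0.06 = 5990.4 kcal/m²
Organism 2: 5990.4 × 0.05 = 299.52 kcal/m²
Organism 3: 299.52 × 0.13 = 38.9376 kcal/m²
Organism 4: 38.9376 × 0.13 = 5.061888 kcal/m²
Organism 5: 5.061888 × 0.09 = 0.45556992 kcal/m²
Organism 6: 0.45556992 × 0.18 = 0.0820025856 kcal/m²

0.082 kcal/m²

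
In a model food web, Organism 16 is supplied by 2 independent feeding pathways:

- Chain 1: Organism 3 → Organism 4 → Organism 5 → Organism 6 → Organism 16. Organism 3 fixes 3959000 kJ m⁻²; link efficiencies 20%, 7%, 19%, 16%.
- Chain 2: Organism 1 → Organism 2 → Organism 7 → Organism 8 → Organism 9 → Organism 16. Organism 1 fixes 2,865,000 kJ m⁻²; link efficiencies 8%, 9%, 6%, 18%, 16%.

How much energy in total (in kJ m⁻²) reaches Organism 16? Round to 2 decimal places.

Chain 1: 3959000 × 0.2 × 0.07 × 0.19 × 0.16 = 1684.9504 kJ m⁻²
Chain 2: 2865000 × 0.08 × 0.09 × 0.06 × 0.18 × 0.16 = 35.645184 kJ m⁻²
Total at Organism 16: 1684.9504 + 35.645184 = 1720.595584 kJ m⁻²

1720.60 kJ m⁻²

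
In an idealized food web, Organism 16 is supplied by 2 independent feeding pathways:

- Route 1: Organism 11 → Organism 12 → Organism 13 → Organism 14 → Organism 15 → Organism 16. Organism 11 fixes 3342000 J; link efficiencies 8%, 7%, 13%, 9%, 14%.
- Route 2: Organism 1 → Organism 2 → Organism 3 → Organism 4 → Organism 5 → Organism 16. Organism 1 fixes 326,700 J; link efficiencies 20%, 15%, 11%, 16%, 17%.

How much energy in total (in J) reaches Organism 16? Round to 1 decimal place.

60.0 J

Route 1: 3342000 × 0.08 × 0.07 × 0.13 × 0.09 × 0.14 = 30.6554976 J
Route 2: 326700 × 0.2 × 0.15 × 0.11 × 0.16 × 0.17 = 29.324592 J
Total at Organism 16: 30.6554976 + 29.324592 = 59.9800896 J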